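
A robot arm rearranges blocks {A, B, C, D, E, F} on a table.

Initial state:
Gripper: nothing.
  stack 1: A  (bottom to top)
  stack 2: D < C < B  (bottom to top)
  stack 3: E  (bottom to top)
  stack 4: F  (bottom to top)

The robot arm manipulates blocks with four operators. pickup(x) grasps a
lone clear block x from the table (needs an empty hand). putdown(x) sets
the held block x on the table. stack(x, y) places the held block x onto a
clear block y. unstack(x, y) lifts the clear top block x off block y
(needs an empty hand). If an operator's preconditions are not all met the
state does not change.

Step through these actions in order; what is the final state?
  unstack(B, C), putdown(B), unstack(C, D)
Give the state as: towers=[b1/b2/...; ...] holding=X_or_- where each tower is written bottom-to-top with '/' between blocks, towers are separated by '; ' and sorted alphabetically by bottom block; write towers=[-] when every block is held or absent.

step 1 (unstack(B, C)): towers=[A; D/C; E; F] holding=B
step 2 (putdown(B)): towers=[A; B; D/C; E; F] holding=-
step 3 (unstack(C, D)): towers=[A; B; D; E; F] holding=C

towers=[A; B; D; E; F] holding=C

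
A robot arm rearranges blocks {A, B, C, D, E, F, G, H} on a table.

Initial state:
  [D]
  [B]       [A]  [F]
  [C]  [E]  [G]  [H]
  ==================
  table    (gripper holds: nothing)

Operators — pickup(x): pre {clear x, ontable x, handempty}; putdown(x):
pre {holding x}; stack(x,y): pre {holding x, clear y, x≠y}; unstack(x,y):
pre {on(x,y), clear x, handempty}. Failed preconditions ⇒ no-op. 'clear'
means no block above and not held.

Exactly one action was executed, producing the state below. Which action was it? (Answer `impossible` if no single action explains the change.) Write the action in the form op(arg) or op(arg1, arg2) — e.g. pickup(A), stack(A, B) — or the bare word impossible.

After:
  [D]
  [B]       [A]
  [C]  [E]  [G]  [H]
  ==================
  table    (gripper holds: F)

unstack(F, H)

target: towers=[C/B/D; E; G/A; H] holding=F
     unstack(A, G) → towers=[C/B/D; E; G; H/F] holding=A
         pickup(E) → towers=[C/B/D; G/A; H/F] holding=E
     unstack(F, H) → towers=[C/B/D; E; G/A; H] holding=F  ← match
     unstack(D, B) → towers=[C/B; E; G/A; H/F] holding=D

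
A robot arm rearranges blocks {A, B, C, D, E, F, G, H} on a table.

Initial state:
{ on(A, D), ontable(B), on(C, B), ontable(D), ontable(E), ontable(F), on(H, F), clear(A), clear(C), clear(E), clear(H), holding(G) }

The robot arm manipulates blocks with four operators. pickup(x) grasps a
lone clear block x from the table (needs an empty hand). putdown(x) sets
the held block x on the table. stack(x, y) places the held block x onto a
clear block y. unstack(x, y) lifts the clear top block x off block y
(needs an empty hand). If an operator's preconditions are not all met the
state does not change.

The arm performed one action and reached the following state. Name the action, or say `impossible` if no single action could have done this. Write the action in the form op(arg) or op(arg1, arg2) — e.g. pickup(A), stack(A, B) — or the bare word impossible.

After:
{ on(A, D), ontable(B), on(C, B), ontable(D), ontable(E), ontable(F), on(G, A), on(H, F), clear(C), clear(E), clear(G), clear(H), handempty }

stack(G, A)

target: towers=[B/C; D/A/G; E; F/H] holding=-
        putdown(G) → towers=[B/C; D/A; E; F/H; G] holding=-
       stack(G, A) → towers=[B/C; D/A/G; E; F/H] holding=-  ← match
       stack(G, E) → towers=[B/C; D/A; E/G; F/H] holding=-
       stack(G, H) → towers=[B/C; D/A; E; F/H/G] holding=-
       stack(G, C) → towers=[B/C/G; D/A; E; F/H] holding=-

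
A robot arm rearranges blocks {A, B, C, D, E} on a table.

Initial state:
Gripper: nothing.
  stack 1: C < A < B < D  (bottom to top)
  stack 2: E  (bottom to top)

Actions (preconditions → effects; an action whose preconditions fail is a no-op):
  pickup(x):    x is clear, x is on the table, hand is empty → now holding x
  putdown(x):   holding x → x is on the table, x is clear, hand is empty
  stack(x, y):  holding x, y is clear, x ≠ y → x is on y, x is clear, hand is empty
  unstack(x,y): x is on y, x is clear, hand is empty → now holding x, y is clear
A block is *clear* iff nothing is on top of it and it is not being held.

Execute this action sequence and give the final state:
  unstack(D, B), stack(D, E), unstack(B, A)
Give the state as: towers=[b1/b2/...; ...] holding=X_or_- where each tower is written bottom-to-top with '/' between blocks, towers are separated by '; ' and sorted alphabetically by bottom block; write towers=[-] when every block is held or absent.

towers=[C/A; E/D] holding=B

step 1 (unstack(D, B)): towers=[C/A/B; E] holding=D
step 2 (stack(D, E)): towers=[C/A/B; E/D] holding=-
step 3 (unstack(B, A)): towers=[C/A; E/D] holding=B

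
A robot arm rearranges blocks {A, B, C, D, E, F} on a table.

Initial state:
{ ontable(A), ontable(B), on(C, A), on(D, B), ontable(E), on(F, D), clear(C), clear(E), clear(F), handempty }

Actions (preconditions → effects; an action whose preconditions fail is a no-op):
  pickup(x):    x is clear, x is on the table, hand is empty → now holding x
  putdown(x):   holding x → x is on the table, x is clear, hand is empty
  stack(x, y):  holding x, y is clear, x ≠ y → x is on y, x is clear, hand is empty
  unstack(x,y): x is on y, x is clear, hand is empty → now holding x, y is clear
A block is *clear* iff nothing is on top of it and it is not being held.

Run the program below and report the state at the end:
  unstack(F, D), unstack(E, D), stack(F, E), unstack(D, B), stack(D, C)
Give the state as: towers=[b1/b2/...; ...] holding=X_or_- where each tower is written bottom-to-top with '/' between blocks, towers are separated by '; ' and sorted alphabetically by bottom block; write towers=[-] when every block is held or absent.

step 1 (unstack(F, D)): towers=[A/C; B/D; E] holding=F
step 2 (unstack(E, D)) [no-op]: towers=[A/C; B/D; E] holding=F
step 3 (stack(F, E)): towers=[A/C; B/D; E/F] holding=-
step 4 (unstack(D, B)): towers=[A/C; B; E/F] holding=D
step 5 (stack(D, C)): towers=[A/C/D; B; E/F] holding=-

towers=[A/C/D; B; E/F] holding=-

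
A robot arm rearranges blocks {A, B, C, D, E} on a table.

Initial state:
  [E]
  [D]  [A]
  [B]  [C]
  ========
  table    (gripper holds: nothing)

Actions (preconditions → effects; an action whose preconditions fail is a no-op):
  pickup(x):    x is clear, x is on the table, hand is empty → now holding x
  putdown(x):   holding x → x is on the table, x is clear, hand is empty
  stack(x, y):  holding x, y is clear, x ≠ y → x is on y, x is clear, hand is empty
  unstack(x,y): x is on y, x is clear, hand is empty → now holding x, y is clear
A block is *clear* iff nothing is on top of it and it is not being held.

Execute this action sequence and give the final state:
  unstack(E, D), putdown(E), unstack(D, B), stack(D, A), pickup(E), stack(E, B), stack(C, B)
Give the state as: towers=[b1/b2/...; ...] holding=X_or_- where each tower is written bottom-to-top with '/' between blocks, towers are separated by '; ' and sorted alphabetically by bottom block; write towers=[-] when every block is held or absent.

towers=[B/E; C/A/D] holding=-

step 1 (unstack(E, D)): towers=[B/D; C/A] holding=E
step 2 (putdown(E)): towers=[B/D; C/A; E] holding=-
step 3 (unstack(D, B)): towers=[B; C/A; E] holding=D
step 4 (stack(D, A)): towers=[B; C/A/D; E] holding=-
step 5 (pickup(E)): towers=[B; C/A/D] holding=E
step 6 (stack(E, B)): towers=[B/E; C/A/D] holding=-
step 7 (stack(C, B)) [no-op]: towers=[B/E; C/A/D] holding=-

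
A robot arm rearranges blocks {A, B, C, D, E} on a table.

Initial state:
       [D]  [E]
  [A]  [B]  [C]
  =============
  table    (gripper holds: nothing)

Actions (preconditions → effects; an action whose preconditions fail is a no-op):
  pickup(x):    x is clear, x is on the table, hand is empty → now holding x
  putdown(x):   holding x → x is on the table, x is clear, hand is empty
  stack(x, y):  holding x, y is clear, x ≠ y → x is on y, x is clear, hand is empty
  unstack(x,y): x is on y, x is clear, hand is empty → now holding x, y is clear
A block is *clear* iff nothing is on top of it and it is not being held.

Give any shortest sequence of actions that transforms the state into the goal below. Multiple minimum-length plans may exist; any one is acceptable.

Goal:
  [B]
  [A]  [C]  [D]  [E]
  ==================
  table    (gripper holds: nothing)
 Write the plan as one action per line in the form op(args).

unstack(D, B)
putdown(D)
pickup(B)
stack(B, A)
unstack(E, C)
putdown(E)

step 1 (unstack(D, B)): towers=[A; B; C/E] holding=D
step 2 (putdown(D)): towers=[A; B; C/E; D] holding=-
step 3 (pickup(B)): towers=[A; C/E; D] holding=B
step 4 (stack(B, A)): towers=[A/B; C/E; D] holding=-
step 5 (unstack(E, C)): towers=[A/B; C; D] holding=E
step 6 (putdown(E)): towers=[A/B; C; D; E] holding=-
goal check: towers=[A/B; C; D; E] holding=- — reached (length 6, optimal by BFS)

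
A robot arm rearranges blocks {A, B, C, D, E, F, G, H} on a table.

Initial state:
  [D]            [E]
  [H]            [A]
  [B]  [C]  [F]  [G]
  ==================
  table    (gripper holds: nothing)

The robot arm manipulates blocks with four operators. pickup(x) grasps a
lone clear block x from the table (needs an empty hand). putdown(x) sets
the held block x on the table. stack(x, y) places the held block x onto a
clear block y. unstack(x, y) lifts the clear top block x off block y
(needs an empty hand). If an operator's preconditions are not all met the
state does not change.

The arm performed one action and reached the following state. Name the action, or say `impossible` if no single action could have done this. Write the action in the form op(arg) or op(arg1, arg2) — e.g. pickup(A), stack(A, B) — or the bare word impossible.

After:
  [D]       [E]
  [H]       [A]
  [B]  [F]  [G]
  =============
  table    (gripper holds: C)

target: towers=[B/H/D; F; G/A/E] holding=C
     unstack(E, A) → towers=[B/H/D; C; F; G/A] holding=E
         pickup(F) → towers=[B/H/D; C; G/A/E] holding=F
     unstack(D, H) → towers=[B/H; C; F; G/A/E] holding=D
         pickup(C) → towers=[B/H/D; F; G/A/E] holding=C  ← match

pickup(C)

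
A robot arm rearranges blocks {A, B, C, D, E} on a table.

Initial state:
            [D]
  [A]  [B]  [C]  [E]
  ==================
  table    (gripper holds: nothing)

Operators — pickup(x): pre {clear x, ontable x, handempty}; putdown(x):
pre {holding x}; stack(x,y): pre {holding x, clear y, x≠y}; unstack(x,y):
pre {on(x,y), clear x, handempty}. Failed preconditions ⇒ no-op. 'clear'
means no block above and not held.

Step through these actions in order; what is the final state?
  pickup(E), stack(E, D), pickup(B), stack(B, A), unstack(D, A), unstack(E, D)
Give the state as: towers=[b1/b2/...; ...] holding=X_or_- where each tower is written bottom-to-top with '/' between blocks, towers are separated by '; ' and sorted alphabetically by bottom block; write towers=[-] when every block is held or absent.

step 1 (pickup(E)): towers=[A; B; C/D] holding=E
step 2 (stack(E, D)): towers=[A; B; C/D/E] holding=-
step 3 (pickup(B)): towers=[A; C/D/E] holding=B
step 4 (stack(B, A)): towers=[A/B; C/D/E] holding=-
step 5 (unstack(D, A)) [no-op]: towers=[A/B; C/D/E] holding=-
step 6 (unstack(E, D)): towers=[A/B; C/D] holding=E

towers=[A/B; C/D] holding=E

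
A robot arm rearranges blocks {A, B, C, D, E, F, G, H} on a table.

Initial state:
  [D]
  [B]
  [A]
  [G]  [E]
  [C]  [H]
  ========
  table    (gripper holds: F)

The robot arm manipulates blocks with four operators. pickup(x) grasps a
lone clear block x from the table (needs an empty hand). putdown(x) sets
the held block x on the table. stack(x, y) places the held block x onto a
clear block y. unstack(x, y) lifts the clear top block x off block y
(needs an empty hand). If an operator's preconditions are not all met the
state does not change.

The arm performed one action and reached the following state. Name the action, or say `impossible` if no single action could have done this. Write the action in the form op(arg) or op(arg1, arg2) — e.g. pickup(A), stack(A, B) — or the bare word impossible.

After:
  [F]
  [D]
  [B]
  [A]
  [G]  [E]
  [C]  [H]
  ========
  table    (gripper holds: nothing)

target: towers=[C/G/A/B/D/F; H/E] holding=-
        putdown(F) → towers=[C/G/A/B/D; F; H/E] holding=-
       stack(F, E) → towers=[C/G/A/B/D; H/E/F] holding=-
       stack(F, D) → towers=[C/G/A/B/D/F; H/E] holding=-  ← match

stack(F, D)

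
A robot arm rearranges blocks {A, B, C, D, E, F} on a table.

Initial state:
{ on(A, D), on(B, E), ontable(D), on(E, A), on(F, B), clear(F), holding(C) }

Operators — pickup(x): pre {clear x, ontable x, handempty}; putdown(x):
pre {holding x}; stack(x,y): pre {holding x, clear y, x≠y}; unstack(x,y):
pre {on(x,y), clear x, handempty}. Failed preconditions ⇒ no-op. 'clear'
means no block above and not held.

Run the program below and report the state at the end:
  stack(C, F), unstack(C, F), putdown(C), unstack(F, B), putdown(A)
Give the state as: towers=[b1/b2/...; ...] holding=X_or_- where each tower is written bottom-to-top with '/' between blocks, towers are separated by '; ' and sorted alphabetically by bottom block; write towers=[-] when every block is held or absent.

towers=[C; D/A/E/B] holding=F

step 1 (stack(C, F)): towers=[D/A/E/B/F/C] holding=-
step 2 (unstack(C, F)): towers=[D/A/E/B/F] holding=C
step 3 (putdown(C)): towers=[C; D/A/E/B/F] holding=-
step 4 (unstack(F, B)): towers=[C; D/A/E/B] holding=F
step 5 (putdown(A)) [no-op]: towers=[C; D/A/E/B] holding=F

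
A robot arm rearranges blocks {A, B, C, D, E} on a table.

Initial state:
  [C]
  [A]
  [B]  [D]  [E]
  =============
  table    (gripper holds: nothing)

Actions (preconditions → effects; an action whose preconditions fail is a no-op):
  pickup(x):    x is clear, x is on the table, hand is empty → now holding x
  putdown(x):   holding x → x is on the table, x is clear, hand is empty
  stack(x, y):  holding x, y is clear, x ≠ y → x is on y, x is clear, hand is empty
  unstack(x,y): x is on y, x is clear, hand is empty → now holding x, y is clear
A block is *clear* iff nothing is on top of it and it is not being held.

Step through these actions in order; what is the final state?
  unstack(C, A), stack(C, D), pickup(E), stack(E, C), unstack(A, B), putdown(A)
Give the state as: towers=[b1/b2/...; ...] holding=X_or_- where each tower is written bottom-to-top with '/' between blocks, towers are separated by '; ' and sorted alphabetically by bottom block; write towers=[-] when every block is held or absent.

step 1 (unstack(C, A)): towers=[B/A; D; E] holding=C
step 2 (stack(C, D)): towers=[B/A; D/C; E] holding=-
step 3 (pickup(E)): towers=[B/A; D/C] holding=E
step 4 (stack(E, C)): towers=[B/A; D/C/E] holding=-
step 5 (unstack(A, B)): towers=[B; D/C/E] holding=A
step 6 (putdown(A)): towers=[A; B; D/C/E] holding=-

towers=[A; B; D/C/E] holding=-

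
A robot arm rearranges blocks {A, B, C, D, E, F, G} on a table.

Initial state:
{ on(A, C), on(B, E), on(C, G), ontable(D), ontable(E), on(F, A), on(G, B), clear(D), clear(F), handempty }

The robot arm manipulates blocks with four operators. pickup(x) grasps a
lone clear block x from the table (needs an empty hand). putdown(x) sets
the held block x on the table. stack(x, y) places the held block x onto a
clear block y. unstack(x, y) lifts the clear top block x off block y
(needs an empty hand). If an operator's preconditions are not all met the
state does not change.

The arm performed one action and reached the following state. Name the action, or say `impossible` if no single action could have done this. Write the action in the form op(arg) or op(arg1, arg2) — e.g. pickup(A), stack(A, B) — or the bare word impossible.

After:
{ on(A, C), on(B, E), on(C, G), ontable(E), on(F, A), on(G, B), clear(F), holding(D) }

pickup(D)

target: towers=[E/B/G/C/A/F] holding=D
     unstack(F, A) → towers=[D; E/B/G/C/A] holding=F
         pickup(D) → towers=[E/B/G/C/A/F] holding=D  ← match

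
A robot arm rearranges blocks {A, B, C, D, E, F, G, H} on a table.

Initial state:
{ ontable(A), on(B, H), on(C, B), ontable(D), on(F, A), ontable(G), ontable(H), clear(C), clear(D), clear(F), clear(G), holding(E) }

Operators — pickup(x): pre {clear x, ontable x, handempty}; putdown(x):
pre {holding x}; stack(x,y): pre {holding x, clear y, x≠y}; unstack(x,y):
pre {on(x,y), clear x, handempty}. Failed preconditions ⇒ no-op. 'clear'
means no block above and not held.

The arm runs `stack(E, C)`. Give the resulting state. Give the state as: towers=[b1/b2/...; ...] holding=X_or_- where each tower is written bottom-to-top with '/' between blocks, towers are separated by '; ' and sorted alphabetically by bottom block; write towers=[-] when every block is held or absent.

towers=[A/F; D; G; H/B/C/E] holding=-

before: towers=[A/F; D; G; H/B/C] holding=E
pre[stack(E, C)]: holding(E) ok, clear(C) ok, E≠C ok
all met → apply stack(E, C)
after:  towers=[A/F; D; G; H/B/C/E] holding=-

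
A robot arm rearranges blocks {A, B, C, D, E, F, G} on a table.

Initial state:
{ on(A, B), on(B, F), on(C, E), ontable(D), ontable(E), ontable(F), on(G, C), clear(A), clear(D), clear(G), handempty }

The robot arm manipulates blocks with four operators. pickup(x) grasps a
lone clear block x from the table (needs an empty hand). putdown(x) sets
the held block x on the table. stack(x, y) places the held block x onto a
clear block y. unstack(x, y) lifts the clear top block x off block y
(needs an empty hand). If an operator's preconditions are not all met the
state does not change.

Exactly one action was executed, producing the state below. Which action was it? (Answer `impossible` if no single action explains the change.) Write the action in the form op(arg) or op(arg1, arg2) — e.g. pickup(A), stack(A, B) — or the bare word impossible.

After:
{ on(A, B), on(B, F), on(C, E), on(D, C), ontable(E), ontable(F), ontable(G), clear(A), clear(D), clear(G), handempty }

target: towers=[E/C/D; F/B/A; G] holding=-
     unstack(G, C) → towers=[D; E/C; F/B/A] holding=G
         pickup(D) → towers=[E/C/G; F/B/A] holding=D
     unstack(A, B) → towers=[D; E/C/G; F/B] holding=A
none of the 3 applicable actions match → impossible

impossible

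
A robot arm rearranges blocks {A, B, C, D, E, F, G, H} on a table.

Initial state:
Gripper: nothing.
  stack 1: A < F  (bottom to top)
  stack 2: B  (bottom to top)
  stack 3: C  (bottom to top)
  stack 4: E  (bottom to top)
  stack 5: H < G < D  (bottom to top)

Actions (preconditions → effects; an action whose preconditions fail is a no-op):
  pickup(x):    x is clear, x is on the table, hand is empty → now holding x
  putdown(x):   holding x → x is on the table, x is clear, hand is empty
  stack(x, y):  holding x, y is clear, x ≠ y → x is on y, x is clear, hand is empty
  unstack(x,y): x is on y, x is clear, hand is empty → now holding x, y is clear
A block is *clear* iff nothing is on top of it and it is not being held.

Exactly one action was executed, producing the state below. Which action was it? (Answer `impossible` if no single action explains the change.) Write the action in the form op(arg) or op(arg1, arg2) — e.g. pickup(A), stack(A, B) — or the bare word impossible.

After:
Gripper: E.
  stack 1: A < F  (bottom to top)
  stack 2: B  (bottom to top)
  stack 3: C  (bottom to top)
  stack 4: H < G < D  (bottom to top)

target: towers=[A/F; B; C; H/G/D] holding=E
         pickup(E) → towers=[A/F; B; C; H/G/D] holding=E  ← match
         pickup(B) → towers=[A/F; C; E; H/G/D] holding=B
     unstack(F, A) → towers=[A; B; C; E; H/G/D] holding=F
     unstack(D, G) → towers=[A/F; B; C; E; H/G] holding=D
         pickup(C) → towers=[A/F; B; E; H/G/D] holding=C

pickup(E)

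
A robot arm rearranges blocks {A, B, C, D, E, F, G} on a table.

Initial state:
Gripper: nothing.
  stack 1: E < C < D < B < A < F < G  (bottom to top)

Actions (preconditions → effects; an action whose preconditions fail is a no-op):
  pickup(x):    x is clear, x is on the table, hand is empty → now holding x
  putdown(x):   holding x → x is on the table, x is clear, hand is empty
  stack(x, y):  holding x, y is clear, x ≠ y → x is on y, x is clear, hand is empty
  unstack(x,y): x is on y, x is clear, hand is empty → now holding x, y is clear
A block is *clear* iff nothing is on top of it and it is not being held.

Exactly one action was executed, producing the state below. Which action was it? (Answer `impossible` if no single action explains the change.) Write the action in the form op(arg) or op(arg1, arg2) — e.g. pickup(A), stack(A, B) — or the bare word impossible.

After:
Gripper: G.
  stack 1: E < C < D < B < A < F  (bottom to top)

unstack(G, F)

target: towers=[E/C/D/B/A/F] holding=G
     unstack(G, F) → towers=[E/C/D/B/A/F] holding=G  ← match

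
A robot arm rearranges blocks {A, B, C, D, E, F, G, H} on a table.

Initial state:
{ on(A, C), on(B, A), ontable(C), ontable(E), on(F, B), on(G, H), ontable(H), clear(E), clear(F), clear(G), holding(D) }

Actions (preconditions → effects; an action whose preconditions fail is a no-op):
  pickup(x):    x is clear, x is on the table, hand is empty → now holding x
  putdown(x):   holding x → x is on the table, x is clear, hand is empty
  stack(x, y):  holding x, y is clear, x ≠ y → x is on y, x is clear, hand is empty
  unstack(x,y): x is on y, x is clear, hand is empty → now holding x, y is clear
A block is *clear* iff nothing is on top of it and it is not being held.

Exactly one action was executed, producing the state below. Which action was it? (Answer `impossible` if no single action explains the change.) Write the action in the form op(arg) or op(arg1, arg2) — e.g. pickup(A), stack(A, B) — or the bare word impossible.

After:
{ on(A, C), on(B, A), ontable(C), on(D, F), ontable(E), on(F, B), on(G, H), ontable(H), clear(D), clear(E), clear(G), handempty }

stack(D, F)

target: towers=[C/A/B/F/D; E; H/G] holding=-
        putdown(D) → towers=[C/A/B/F; D; E; H/G] holding=-
       stack(D, G) → towers=[C/A/B/F; E; H/G/D] holding=-
       stack(D, E) → towers=[C/A/B/F; E/D; H/G] holding=-
       stack(D, F) → towers=[C/A/B/F/D; E; H/G] holding=-  ← match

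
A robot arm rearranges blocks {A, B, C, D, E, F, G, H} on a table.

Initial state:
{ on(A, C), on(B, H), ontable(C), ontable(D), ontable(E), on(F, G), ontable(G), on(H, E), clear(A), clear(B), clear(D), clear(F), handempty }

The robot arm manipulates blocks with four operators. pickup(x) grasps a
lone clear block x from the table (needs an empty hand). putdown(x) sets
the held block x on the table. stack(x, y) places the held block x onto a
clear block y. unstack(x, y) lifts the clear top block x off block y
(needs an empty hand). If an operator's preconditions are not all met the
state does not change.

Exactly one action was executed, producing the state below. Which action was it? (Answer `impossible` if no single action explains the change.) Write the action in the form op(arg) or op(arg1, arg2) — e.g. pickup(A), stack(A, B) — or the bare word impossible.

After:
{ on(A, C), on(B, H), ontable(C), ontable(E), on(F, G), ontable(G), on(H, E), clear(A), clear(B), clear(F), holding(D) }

target: towers=[C/A; E/H/B; G/F] holding=D
     unstack(A, C) → towers=[C; D; E/H/B; G/F] holding=A
     unstack(B, H) → towers=[C/A; D; E/H; G/F] holding=B
     unstack(F, G) → towers=[C/A; D; E/H/B; G] holding=F
         pickup(D) → towers=[C/A; E/H/B; G/F] holding=D  ← match

pickup(D)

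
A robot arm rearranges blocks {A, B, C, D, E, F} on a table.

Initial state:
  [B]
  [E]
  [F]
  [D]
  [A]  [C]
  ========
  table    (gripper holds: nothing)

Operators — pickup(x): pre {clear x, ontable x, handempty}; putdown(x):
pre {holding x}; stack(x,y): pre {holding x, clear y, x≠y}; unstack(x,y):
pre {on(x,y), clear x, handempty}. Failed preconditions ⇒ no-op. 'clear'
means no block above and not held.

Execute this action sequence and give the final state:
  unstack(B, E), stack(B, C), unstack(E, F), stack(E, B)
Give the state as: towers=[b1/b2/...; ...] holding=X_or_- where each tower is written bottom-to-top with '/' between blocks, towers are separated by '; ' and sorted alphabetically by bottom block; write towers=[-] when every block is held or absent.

towers=[A/D/F; C/B/E] holding=-

step 1 (unstack(B, E)): towers=[A/D/F/E; C] holding=B
step 2 (stack(B, C)): towers=[A/D/F/E; C/B] holding=-
step 3 (unstack(E, F)): towers=[A/D/F; C/B] holding=E
step 4 (stack(E, B)): towers=[A/D/F; C/B/E] holding=-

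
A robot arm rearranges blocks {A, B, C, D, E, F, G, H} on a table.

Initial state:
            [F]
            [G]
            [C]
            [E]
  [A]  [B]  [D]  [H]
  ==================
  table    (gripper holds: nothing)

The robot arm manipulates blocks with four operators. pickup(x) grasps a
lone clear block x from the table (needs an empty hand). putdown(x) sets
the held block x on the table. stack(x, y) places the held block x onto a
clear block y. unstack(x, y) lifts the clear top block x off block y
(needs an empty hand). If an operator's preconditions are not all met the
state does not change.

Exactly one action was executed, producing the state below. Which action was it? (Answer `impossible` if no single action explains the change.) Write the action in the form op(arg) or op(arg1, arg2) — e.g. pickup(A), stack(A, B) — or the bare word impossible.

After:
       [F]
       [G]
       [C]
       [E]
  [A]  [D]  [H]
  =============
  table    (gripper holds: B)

pickup(B)

target: towers=[A; D/E/C/G/F; H] holding=B
         pickup(A) → towers=[B; D/E/C/G/F; H] holding=A
         pickup(H) → towers=[A; B; D/E/C/G/F] holding=H
         pickup(B) → towers=[A; D/E/C/G/F; H] holding=B  ← match
     unstack(F, G) → towers=[A; B; D/E/C/G; H] holding=F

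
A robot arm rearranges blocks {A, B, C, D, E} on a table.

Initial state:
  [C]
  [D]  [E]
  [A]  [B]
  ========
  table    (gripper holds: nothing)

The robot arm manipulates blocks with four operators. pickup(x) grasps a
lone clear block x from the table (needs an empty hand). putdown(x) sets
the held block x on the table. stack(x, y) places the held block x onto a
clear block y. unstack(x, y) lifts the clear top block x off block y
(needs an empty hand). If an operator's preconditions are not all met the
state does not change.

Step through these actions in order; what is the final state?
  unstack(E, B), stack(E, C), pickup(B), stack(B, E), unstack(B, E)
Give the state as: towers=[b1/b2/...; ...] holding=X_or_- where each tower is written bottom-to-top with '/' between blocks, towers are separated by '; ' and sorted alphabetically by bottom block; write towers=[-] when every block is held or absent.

towers=[A/D/C/E] holding=B

step 1 (unstack(E, B)): towers=[A/D/C; B] holding=E
step 2 (stack(E, C)): towers=[A/D/C/E; B] holding=-
step 3 (pickup(B)): towers=[A/D/C/E] holding=B
step 4 (stack(B, E)): towers=[A/D/C/E/B] holding=-
step 5 (unstack(B, E)): towers=[A/D/C/E] holding=B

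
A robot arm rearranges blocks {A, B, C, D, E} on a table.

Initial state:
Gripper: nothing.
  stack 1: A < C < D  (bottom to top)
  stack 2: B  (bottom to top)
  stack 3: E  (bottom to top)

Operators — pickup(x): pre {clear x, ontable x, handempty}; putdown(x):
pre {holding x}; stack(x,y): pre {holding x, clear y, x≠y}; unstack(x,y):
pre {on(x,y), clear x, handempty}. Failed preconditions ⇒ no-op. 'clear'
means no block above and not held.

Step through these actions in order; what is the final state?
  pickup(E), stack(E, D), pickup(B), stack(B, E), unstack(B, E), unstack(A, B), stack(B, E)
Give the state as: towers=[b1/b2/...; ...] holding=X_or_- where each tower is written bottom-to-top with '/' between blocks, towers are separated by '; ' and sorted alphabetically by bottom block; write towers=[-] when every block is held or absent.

step 1 (pickup(E)): towers=[A/C/D; B] holding=E
step 2 (stack(E, D)): towers=[A/C/D/E; B] holding=-
step 3 (pickup(B)): towers=[A/C/D/E] holding=B
step 4 (stack(B, E)): towers=[A/C/D/E/B] holding=-
step 5 (unstack(B, E)): towers=[A/C/D/E] holding=B
step 6 (unstack(A, B)) [no-op]: towers=[A/C/D/E] holding=B
step 7 (stack(B, E)): towers=[A/C/D/E/B] holding=-

towers=[A/C/D/E/B] holding=-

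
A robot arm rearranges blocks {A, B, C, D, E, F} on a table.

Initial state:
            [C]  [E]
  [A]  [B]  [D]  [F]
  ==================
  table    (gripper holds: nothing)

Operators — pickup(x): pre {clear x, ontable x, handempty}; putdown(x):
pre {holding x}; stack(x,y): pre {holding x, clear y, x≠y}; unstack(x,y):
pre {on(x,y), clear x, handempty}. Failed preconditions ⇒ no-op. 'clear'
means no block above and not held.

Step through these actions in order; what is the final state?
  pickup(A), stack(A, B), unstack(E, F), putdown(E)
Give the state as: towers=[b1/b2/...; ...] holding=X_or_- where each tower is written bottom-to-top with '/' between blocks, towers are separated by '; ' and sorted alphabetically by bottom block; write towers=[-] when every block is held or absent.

towers=[B/A; D/C; E; F] holding=-

step 1 (pickup(A)): towers=[B; D/C; F/E] holding=A
step 2 (stack(A, B)): towers=[B/A; D/C; F/E] holding=-
step 3 (unstack(E, F)): towers=[B/A; D/C; F] holding=E
step 4 (putdown(E)): towers=[B/A; D/C; E; F] holding=-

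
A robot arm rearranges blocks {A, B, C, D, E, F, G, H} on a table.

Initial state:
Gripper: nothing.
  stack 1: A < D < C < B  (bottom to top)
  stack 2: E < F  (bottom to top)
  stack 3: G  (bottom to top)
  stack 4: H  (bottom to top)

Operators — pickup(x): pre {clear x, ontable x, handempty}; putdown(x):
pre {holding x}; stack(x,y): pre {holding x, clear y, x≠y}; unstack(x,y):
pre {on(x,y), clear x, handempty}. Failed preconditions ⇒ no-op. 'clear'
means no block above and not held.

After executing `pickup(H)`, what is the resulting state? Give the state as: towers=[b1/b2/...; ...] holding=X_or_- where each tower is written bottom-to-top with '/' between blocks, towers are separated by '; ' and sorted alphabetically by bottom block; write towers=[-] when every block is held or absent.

before: towers=[A/D/C/B; E/F; G; H] holding=-
pre[pickup(H)]: clear(H) yes, ontable(H) yes, handempty yes
all met → apply pickup(H)
after:  towers=[A/D/C/B; E/F; G] holding=H

towers=[A/D/C/B; E/F; G] holding=H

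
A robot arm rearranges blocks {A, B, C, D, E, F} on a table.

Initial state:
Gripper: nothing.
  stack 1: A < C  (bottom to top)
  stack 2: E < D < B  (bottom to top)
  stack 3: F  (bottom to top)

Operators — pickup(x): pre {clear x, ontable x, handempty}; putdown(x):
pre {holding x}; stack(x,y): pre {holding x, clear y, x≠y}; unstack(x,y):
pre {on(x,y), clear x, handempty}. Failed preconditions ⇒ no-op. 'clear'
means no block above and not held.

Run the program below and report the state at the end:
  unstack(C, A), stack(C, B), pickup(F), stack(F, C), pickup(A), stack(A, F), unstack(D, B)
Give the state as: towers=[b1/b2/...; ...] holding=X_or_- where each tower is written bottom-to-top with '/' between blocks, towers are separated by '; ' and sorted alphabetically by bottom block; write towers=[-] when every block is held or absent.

step 1 (unstack(C, A)): towers=[A; E/D/B; F] holding=C
step 2 (stack(C, B)): towers=[A; E/D/B/C; F] holding=-
step 3 (pickup(F)): towers=[A; E/D/B/C] holding=F
step 4 (stack(F, C)): towers=[A; E/D/B/C/F] holding=-
step 5 (pickup(A)): towers=[E/D/B/C/F] holding=A
step 6 (stack(A, F)): towers=[E/D/B/C/F/A] holding=-
step 7 (unstack(D, B)) [no-op]: towers=[E/D/B/C/F/A] holding=-

towers=[E/D/B/C/F/A] holding=-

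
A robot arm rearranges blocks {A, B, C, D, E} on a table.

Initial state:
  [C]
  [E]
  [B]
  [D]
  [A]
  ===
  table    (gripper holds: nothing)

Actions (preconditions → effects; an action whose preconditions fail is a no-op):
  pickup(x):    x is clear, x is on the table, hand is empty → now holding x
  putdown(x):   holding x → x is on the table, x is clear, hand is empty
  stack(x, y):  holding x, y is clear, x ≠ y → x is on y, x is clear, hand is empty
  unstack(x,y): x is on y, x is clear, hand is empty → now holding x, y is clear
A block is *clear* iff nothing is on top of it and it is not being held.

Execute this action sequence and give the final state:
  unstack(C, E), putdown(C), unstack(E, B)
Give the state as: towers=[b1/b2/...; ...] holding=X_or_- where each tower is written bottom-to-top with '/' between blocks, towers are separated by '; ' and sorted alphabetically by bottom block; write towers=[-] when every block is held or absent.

towers=[A/D/B; C] holding=E

step 1 (unstack(C, E)): towers=[A/D/B/E] holding=C
step 2 (putdown(C)): towers=[A/D/B/E; C] holding=-
step 3 (unstack(E, B)): towers=[A/D/B; C] holding=E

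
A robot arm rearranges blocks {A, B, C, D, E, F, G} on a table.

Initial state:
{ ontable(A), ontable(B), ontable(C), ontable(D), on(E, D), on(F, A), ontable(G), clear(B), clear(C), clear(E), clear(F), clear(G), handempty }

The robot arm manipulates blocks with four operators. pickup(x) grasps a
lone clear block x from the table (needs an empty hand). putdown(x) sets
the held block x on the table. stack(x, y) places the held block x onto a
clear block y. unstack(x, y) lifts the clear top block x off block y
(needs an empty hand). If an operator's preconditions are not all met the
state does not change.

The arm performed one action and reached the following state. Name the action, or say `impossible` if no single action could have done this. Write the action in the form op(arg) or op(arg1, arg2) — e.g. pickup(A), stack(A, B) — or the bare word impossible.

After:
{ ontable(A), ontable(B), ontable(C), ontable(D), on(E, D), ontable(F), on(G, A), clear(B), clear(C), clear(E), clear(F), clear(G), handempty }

target: towers=[A/G; B; C; D/E; F] holding=-
         pickup(B) → towers=[A/F; C; D/E; G] holding=B
     unstack(F, A) → towers=[A; B; C; D/E; G] holding=F
         pickup(G) → towers=[A/F; B; C; D/E] holding=G
     unstack(E, D) → towers=[A/F; B; C; D; G] holding=E
         pickup(C) → towers=[A/F; B; D/E; G] holding=C
none of the 5 applicable actions match → impossible

impossible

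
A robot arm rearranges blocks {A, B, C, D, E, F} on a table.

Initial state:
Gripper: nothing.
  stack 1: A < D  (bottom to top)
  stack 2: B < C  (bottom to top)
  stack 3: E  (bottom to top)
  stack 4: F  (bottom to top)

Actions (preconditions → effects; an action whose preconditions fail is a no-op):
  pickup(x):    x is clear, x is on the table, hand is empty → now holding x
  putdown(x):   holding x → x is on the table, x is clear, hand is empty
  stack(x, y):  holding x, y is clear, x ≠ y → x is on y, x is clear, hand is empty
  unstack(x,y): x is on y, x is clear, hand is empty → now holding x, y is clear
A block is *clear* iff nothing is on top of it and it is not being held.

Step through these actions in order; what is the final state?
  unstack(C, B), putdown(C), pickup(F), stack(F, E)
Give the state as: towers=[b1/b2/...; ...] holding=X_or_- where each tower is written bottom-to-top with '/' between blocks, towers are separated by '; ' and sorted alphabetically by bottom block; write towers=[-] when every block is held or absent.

step 1 (unstack(C, B)): towers=[A/D; B; E; F] holding=C
step 2 (putdown(C)): towers=[A/D; B; C; E; F] holding=-
step 3 (pickup(F)): towers=[A/D; B; C; E] holding=F
step 4 (stack(F, E)): towers=[A/D; B; C; E/F] holding=-

towers=[A/D; B; C; E/F] holding=-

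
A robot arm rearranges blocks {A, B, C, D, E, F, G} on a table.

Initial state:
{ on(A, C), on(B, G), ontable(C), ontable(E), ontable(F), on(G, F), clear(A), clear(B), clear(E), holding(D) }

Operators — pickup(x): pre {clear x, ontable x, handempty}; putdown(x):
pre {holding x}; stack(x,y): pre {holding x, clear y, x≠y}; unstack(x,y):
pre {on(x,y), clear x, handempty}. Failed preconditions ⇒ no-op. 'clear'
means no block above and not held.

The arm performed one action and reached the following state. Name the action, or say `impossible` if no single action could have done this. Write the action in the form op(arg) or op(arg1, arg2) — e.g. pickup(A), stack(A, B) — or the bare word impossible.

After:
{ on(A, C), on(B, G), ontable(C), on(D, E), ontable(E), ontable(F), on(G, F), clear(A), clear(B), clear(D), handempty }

target: towers=[C/A; E/D; F/G/B] holding=-
        putdown(D) → towers=[C/A; D; E; F/G/B] holding=-
       stack(D, B) → towers=[C/A; E; F/G/B/D] holding=-
       stack(D, A) → towers=[C/A/D; E; F/G/B] holding=-
       stack(D, E) → towers=[C/A; E/D; F/G/B] holding=-  ← match

stack(D, E)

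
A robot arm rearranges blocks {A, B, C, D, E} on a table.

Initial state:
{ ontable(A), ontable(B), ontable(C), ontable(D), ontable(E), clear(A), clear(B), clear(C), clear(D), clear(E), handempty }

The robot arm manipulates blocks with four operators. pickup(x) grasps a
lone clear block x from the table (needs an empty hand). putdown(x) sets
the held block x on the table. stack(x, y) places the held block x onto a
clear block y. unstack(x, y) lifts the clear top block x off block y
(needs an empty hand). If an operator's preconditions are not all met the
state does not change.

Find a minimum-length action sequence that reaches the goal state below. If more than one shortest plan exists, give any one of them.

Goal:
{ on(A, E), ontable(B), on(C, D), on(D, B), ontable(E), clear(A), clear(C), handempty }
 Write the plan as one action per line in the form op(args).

pickup(D)
stack(D, B)
pickup(A)
stack(A, E)
pickup(C)
stack(C, D)

step 1 (pickup(D)): towers=[A; B; C; E] holding=D
step 2 (stack(D, B)): towers=[A; B/D; C; E] holding=-
step 3 (pickup(A)): towers=[B/D; C; E] holding=A
step 4 (stack(A, E)): towers=[B/D; C; E/A] holding=-
step 5 (pickup(C)): towers=[B/D; E/A] holding=C
step 6 (stack(C, D)): towers=[B/D/C; E/A] holding=-
goal check: towers=[B/D/C; E/A] holding=- — reached (length 6, optimal by BFS)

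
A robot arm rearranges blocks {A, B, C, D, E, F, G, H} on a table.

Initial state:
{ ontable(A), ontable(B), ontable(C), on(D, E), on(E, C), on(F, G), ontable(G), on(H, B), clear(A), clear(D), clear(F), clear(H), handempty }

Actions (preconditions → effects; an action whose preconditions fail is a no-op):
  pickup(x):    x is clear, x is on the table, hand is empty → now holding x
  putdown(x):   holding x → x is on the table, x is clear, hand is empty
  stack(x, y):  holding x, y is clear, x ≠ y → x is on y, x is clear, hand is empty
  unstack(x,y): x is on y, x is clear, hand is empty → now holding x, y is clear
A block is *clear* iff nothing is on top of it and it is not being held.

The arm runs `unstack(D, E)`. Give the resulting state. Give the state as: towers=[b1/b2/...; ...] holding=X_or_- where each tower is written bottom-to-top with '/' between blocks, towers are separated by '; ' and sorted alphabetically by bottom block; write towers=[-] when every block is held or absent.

towers=[A; B/H; C/E; G/F] holding=D

before: towers=[A; B/H; C/E/D; G/F] holding=-
pre[unstack(D, E)]: on(D,E) ✓, clear(D) ✓, handempty ✓
all met → apply unstack(D, E)
after:  towers=[A; B/H; C/E; G/F] holding=D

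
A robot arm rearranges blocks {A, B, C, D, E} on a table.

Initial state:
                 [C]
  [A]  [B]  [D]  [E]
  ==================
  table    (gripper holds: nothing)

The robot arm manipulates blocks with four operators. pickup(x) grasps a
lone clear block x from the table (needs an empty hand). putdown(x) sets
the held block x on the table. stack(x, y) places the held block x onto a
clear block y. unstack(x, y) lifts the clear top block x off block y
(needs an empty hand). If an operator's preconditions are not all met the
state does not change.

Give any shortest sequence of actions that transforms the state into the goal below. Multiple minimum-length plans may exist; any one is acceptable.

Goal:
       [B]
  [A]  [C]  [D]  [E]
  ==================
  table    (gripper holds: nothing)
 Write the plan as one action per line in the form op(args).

step 1 (unstack(C, E)): towers=[A; B; D; E] holding=C
step 2 (putdown(C)): towers=[A; B; C; D; E] holding=-
step 3 (pickup(B)): towers=[A; C; D; E] holding=B
step 4 (stack(B, C)): towers=[A; C/B; D; E] holding=-
goal check: towers=[A; C/B; D; E] holding=- — reached (length 4, optimal by BFS)

unstack(C, E)
putdown(C)
pickup(B)
stack(B, C)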